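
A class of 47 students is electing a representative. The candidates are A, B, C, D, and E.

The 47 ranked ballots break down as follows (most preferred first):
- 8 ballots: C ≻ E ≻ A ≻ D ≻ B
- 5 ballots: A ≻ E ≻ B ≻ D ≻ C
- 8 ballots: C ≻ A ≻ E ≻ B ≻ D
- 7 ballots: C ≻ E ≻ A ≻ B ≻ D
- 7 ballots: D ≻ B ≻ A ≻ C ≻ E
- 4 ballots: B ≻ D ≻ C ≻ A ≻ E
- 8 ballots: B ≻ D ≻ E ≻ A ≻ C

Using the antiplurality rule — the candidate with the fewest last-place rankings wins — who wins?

A

Last-place votes: A 0, B 8, C 13, D 15, E 11.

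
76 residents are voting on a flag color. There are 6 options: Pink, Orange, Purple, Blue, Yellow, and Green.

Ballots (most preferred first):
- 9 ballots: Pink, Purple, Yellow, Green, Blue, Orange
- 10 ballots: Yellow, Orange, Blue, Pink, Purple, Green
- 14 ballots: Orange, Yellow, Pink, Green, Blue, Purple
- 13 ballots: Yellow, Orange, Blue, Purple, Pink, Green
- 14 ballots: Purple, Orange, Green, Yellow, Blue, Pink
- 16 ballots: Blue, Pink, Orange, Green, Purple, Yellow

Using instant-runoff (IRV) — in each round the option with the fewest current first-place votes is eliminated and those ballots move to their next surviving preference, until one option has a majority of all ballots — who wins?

Purple

Round 1: Pink 9, Orange 14, Purple 14, Blue 16, Yellow 23, Green 0. Green eliminated.
Round 2: Pink 9, Orange 14, Purple 14, Blue 16, Yellow 23. Pink eliminated.
Round 3: Orange 14, Purple 23, Blue 16, Yellow 23. Orange eliminated.
Round 4: Purple 23, Blue 16, Yellow 37. Blue eliminated.
Round 5: Purple 39, Yellow 37. Purple has a majority (≥39).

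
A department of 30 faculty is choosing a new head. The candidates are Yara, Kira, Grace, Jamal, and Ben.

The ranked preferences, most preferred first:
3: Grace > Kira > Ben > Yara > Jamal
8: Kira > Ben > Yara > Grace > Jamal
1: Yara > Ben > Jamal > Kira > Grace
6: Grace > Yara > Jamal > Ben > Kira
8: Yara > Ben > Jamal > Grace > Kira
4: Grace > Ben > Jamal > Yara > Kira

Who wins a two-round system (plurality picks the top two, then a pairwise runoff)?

Round 1 first-place votes: Yara 9, Kira 8, Grace 13, Jamal 0, Ben 0. Grace and Yara advance.
Runoff: Grace is ranked above Yara on 13 ballots, Yara above Grace on 17.

Yara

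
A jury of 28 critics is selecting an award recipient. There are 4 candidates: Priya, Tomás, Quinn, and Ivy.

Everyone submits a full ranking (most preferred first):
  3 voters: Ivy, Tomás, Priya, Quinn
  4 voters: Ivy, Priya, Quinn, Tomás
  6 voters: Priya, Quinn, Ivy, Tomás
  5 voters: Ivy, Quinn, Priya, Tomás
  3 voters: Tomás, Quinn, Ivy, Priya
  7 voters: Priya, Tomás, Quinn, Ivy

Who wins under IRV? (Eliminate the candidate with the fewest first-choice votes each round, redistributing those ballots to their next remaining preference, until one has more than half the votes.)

Round 1: Priya 13, Tomás 3, Quinn 0, Ivy 12. Quinn eliminated.
Round 2: Priya 13, Tomás 3, Ivy 12. Tomás eliminated.
Round 3: Priya 13, Ivy 15. Ivy has a majority (≥15).

Ivy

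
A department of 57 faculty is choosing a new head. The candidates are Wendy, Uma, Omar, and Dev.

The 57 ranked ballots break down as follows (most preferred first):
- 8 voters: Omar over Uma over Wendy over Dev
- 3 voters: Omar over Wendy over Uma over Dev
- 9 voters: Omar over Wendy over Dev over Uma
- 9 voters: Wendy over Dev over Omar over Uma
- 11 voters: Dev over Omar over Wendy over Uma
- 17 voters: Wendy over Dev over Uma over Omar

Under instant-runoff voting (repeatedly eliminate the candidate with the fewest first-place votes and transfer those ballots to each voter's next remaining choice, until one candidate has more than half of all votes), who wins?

Round 1: Wendy 26, Uma 0, Omar 20, Dev 11. Uma eliminated.
Round 2: Wendy 26, Omar 20, Dev 11. Dev eliminated.
Round 3: Wendy 26, Omar 31. Omar has a majority (≥29).

Omar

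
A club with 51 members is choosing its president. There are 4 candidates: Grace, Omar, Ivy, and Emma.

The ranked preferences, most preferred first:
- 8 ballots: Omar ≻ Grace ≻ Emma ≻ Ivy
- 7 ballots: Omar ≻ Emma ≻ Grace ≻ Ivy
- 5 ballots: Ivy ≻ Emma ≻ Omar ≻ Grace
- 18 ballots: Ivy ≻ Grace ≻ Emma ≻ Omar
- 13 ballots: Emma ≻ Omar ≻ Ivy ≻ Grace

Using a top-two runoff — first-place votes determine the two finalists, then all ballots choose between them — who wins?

Round 1 first-place votes: Grace 0, Omar 15, Ivy 23, Emma 13. Ivy and Omar advance.
Runoff: Ivy is ranked above Omar on 23 ballots, Omar above Ivy on 28.

Omar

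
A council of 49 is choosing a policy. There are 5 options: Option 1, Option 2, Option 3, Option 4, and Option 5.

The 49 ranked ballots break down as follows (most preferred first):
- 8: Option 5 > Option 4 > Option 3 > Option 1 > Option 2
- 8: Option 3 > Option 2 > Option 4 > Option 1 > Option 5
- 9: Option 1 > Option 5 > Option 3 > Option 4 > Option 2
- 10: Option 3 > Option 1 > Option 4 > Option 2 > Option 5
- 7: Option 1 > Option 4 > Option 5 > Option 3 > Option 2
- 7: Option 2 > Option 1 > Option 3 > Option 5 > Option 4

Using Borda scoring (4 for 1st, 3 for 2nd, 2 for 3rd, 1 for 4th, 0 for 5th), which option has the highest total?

Option 1: 8×1 + 8×1 + 9×4 + 10×3 + 7×4 + 7×3 = 131
Option 2: 8×0 + 8×3 + 9×0 + 10×1 + 7×0 + 7×4 = 62
Option 3: 8×2 + 8×4 + 9×2 + 10×4 + 7×1 + 7×2 = 127
Option 4: 8×3 + 8×2 + 9×1 + 10×2 + 7×3 + 7×0 = 90
Option 5: 8×4 + 8×0 + 9×3 + 10×0 + 7×2 + 7×1 = 80

Option 1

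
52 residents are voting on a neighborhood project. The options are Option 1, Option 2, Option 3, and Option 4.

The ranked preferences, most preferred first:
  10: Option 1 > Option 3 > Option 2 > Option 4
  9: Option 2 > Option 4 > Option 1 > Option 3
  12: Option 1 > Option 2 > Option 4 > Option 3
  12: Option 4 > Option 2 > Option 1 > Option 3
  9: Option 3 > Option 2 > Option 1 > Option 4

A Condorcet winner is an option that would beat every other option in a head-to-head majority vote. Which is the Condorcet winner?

Option 2 vs Option 1: 30–22
Option 2 vs Option 3: 33–19
Option 2 vs Option 4: 40–12
Option 2 beats every other option.

Option 2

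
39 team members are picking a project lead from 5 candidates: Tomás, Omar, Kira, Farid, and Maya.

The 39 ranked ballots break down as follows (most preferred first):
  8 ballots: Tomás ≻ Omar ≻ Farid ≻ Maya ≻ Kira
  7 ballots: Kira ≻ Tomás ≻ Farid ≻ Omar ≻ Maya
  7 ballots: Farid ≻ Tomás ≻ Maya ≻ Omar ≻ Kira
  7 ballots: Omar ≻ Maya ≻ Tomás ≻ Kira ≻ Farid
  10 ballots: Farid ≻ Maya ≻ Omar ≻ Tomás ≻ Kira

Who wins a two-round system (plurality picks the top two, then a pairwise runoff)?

Round 1 first-place votes: Tomás 8, Omar 7, Kira 7, Farid 17, Maya 0. Farid and Tomás advance.
Runoff: Farid is ranked above Tomás on 17 ballots, Tomás above Farid on 22.

Tomás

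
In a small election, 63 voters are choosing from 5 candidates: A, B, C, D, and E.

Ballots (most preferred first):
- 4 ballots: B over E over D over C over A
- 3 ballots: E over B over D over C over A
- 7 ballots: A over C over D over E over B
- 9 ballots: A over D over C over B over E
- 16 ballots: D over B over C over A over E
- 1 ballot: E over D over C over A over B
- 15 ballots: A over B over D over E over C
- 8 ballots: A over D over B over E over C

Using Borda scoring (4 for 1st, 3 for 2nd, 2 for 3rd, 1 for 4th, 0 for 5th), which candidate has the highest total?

A: 4×0 + 3×0 + 7×4 + 9×4 + 16×1 + 1×1 + 15×4 + 8×4 = 173
B: 4×4 + 3×3 + 7×0 + 9×1 + 16×3 + 1×0 + 15×3 + 8×2 = 143
C: 4×1 + 3×1 + 7×3 + 9×2 + 16×2 + 1×2 + 15×0 + 8×0 = 80
D: 4×2 + 3×2 + 7×2 + 9×3 + 16×4 + 1×3 + 15×2 + 8×3 = 176
E: 4×3 + 3×4 + 7×1 + 9×0 + 16×0 + 1×4 + 15×1 + 8×1 = 58

D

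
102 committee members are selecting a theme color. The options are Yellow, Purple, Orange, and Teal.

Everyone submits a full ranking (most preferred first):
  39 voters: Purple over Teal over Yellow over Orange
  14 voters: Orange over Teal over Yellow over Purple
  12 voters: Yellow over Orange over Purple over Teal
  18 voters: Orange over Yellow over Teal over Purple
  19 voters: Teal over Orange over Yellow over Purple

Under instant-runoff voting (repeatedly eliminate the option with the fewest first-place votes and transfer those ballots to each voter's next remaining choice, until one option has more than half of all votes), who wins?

Round 1: Yellow 12, Purple 39, Orange 32, Teal 19. Yellow eliminated.
Round 2: Purple 39, Orange 44, Teal 19. Teal eliminated.
Round 3: Purple 39, Orange 63. Orange has a majority (≥52).

Orange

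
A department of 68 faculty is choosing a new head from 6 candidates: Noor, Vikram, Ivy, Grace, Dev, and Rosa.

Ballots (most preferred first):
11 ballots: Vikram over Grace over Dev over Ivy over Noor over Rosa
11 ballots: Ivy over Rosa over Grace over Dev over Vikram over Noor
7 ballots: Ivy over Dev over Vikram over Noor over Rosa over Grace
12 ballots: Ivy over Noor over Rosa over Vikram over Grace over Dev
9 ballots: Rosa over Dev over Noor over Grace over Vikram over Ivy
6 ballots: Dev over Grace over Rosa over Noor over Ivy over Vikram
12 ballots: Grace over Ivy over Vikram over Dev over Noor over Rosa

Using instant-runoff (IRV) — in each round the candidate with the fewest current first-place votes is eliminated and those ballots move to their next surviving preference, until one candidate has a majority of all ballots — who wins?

Grace

Round 1: Noor 0, Vikram 11, Ivy 30, Grace 12, Dev 6, Rosa 9. Noor eliminated.
Round 2: Vikram 11, Ivy 30, Grace 12, Dev 6, Rosa 9. Dev eliminated.
Round 3: Vikram 11, Ivy 30, Grace 18, Rosa 9. Rosa eliminated.
Round 4: Vikram 11, Ivy 30, Grace 27. Vikram eliminated.
Round 5: Ivy 30, Grace 38. Grace has a majority (≥35).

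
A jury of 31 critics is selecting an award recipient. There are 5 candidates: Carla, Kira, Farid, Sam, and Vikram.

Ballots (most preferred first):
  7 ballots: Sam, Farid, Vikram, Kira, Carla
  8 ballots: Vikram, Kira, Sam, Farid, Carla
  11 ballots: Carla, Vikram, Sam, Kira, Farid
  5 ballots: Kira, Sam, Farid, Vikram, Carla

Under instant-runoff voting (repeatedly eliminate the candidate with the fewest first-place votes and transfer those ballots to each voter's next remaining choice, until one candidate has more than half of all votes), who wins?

Round 1: Carla 11, Kira 5, Farid 0, Sam 7, Vikram 8. Farid eliminated.
Round 2: Carla 11, Kira 5, Sam 7, Vikram 8. Kira eliminated.
Round 3: Carla 11, Sam 12, Vikram 8. Vikram eliminated.
Round 4: Carla 11, Sam 20. Sam has a majority (≥16).

Sam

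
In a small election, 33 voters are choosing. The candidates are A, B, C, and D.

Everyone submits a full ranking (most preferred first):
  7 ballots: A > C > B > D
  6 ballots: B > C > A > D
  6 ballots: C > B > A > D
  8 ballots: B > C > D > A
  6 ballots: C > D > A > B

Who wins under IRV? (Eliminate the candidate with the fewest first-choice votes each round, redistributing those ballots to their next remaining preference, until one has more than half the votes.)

Round 1: A 7, B 14, C 12, D 0. D eliminated.
Round 2: A 7, B 14, C 12. A eliminated.
Round 3: B 14, C 19. C has a majority (≥17).

C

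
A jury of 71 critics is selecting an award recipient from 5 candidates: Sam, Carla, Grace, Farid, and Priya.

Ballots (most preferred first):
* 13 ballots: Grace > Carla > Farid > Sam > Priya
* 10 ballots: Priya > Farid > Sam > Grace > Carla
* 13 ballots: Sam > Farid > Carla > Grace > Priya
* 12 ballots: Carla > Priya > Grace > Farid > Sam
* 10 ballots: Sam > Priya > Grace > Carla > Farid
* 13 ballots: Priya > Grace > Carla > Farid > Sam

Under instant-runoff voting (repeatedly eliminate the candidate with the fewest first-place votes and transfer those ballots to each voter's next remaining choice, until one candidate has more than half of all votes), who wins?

Sam

Round 1: Sam 23, Carla 12, Grace 13, Farid 0, Priya 23. Farid eliminated.
Round 2: Sam 23, Carla 12, Grace 13, Priya 23. Carla eliminated.
Round 3: Sam 23, Grace 13, Priya 35. Grace eliminated.
Round 4: Sam 36, Priya 35. Sam has a majority (≥36).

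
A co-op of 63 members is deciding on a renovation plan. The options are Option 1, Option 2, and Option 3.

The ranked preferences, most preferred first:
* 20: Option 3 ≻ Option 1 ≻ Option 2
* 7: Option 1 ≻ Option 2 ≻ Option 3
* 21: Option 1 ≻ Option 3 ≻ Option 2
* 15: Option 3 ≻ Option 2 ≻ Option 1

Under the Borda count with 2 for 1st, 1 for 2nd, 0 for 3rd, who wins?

Option 1: 20×1 + 7×2 + 21×2 + 15×0 = 76
Option 2: 20×0 + 7×1 + 21×0 + 15×1 = 22
Option 3: 20×2 + 7×0 + 21×1 + 15×2 = 91

Option 3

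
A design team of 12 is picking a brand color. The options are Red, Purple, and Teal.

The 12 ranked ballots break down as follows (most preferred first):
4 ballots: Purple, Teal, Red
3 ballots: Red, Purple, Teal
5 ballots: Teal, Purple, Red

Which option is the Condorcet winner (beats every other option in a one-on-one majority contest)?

Purple vs Red: 9–3
Purple vs Teal: 7–5
Purple beats every other option.

Purple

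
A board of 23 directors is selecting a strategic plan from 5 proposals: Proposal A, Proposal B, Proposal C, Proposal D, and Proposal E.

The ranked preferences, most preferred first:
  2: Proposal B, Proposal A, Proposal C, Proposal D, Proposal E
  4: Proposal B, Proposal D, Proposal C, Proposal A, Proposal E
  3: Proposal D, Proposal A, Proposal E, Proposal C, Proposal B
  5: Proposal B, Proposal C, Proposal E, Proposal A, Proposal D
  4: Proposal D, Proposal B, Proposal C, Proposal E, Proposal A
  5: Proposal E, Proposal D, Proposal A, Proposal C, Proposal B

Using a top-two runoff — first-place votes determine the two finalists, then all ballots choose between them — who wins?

Round 1 first-place votes: Proposal A 0, Proposal B 11, Proposal C 0, Proposal D 7, Proposal E 5. Proposal B and Proposal D advance.
Runoff: Proposal B is ranked above Proposal D on 11 ballots, Proposal D above Proposal B on 12.

Proposal D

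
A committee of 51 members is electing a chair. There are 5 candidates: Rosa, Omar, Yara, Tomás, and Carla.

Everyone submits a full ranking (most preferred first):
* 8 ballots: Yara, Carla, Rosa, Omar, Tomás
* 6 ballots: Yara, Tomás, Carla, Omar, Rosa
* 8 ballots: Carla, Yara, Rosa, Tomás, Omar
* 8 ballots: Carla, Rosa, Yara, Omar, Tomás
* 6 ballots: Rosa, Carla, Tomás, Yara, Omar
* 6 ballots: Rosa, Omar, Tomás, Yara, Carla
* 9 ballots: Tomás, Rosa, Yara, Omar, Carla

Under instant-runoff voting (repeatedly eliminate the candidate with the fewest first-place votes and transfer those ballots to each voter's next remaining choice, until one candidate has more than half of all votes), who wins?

Round 1: Rosa 12, Omar 0, Yara 14, Tomás 9, Carla 16. Omar eliminated.
Round 2: Rosa 12, Yara 14, Tomás 9, Carla 16. Tomás eliminated.
Round 3: Rosa 21, Yara 14, Carla 16. Yara eliminated.
Round 4: Rosa 21, Carla 30. Carla has a majority (≥26).

Carla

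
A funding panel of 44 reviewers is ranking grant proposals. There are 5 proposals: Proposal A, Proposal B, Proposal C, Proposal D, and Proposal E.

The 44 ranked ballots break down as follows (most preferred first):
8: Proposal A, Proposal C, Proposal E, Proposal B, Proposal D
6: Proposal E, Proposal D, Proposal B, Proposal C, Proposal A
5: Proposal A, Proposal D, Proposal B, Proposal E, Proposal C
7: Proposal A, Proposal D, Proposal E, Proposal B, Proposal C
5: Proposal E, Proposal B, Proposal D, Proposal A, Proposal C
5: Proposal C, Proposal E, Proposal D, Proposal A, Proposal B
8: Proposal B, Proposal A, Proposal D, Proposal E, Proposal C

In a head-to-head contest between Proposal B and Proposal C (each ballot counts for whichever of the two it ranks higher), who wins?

Proposal B

Proposal B is ranked above Proposal C on 31 ballots; Proposal C above Proposal B on 13.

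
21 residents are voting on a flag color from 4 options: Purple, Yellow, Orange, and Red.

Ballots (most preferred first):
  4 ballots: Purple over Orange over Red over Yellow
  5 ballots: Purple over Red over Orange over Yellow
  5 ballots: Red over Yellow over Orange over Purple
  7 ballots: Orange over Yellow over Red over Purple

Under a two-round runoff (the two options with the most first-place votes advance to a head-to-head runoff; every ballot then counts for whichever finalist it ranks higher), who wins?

Orange

Round 1 first-place votes: Purple 9, Yellow 0, Orange 7, Red 5. Purple and Orange advance.
Runoff: Purple is ranked above Orange on 9 ballots, Orange above Purple on 12.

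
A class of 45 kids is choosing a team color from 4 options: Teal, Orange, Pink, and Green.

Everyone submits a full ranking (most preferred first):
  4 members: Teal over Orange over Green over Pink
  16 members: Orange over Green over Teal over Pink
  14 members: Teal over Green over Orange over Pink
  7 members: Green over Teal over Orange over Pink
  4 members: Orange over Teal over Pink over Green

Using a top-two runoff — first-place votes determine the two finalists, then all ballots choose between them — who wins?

Teal

Round 1 first-place votes: Teal 18, Orange 20, Pink 0, Green 7. Orange and Teal advance.
Runoff: Orange is ranked above Teal on 20 ballots, Teal above Orange on 25.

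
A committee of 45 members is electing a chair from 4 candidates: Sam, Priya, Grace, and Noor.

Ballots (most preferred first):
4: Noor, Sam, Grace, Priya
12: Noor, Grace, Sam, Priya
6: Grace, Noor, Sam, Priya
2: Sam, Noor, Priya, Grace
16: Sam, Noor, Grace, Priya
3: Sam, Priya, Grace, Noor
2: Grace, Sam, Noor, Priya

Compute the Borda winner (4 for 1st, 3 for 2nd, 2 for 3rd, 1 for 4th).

Sam: 4×3 + 12×2 + 6×2 + 2×4 + 16×4 + 3×4 + 2×3 = 138
Priya: 4×1 + 12×1 + 6×1 + 2×2 + 16×1 + 3×3 + 2×1 = 53
Grace: 4×2 + 12×3 + 6×4 + 2×1 + 16×2 + 3×2 + 2×4 = 116
Noor: 4×4 + 12×4 + 6×3 + 2×3 + 16×3 + 3×1 + 2×2 = 143

Noor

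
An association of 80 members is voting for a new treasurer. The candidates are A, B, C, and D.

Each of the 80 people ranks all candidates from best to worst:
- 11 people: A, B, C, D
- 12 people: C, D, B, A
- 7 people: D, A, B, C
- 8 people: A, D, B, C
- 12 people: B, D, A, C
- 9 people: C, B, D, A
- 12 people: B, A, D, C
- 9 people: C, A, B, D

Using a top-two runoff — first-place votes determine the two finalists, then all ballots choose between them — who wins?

Round 1 first-place votes: A 19, B 24, C 30, D 7. C and B advance.
Runoff: C is ranked above B on 30 ballots, B above C on 50.

B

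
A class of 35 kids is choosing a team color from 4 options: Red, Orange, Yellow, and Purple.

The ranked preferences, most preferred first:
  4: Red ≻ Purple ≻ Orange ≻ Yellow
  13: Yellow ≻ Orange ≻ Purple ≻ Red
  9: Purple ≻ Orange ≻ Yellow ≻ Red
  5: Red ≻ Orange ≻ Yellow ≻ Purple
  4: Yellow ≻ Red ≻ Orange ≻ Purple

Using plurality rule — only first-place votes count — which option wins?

Yellow

First-place votes: Red 9, Orange 0, Yellow 17, Purple 9.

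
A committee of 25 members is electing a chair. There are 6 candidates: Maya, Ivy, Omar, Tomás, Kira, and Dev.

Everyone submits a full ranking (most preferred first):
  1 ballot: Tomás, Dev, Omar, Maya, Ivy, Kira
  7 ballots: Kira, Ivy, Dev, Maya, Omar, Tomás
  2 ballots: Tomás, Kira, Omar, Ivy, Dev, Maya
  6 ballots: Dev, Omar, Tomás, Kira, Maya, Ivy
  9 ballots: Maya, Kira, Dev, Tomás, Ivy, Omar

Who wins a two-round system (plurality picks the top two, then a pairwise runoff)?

Round 1 first-place votes: Maya 9, Ivy 0, Omar 0, Tomás 3, Kira 7, Dev 6. Maya and Kira advance.
Runoff: Maya is ranked above Kira on 10 ballots, Kira above Maya on 15.

Kira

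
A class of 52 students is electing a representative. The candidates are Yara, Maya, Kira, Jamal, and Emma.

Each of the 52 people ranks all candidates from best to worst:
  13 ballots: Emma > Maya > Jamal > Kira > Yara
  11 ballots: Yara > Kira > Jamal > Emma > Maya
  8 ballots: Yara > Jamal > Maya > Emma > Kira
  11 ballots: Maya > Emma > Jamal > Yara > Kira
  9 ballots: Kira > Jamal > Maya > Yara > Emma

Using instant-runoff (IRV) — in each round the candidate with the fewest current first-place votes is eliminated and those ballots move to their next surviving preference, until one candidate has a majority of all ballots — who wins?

Maya

Round 1: Yara 19, Maya 11, Kira 9, Jamal 0, Emma 13. Jamal eliminated.
Round 2: Yara 19, Maya 11, Kira 9, Emma 13. Kira eliminated.
Round 3: Yara 19, Maya 20, Emma 13. Emma eliminated.
Round 4: Yara 19, Maya 33. Maya has a majority (≥27).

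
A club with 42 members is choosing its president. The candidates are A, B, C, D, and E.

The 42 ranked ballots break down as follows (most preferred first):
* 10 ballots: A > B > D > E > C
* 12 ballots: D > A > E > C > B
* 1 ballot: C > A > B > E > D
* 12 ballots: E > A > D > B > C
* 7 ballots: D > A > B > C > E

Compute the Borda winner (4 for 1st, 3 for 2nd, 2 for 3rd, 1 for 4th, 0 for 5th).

A: 10×4 + 12×3 + 1×3 + 12×3 + 7×3 = 136
B: 10×3 + 12×0 + 1×2 + 12×1 + 7×2 = 58
C: 10×0 + 12×1 + 1×4 + 12×0 + 7×1 = 23
D: 10×2 + 12×4 + 1×0 + 12×2 + 7×4 = 120
E: 10×1 + 12×2 + 1×1 + 12×4 + 7×0 = 83

A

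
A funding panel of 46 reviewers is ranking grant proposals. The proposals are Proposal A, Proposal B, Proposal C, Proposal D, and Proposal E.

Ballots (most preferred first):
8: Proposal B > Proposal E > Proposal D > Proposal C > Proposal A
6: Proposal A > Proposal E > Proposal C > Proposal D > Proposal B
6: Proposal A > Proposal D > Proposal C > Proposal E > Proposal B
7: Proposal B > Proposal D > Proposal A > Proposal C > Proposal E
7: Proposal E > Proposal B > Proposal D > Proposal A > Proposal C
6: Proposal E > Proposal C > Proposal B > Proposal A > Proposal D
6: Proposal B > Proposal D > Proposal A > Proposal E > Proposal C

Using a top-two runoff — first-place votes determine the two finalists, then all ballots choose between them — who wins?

Round 1 first-place votes: Proposal A 12, Proposal B 21, Proposal C 0, Proposal D 0, Proposal E 13. Proposal B and Proposal E advance.
Runoff: Proposal B is ranked above Proposal E on 21 ballots, Proposal E above Proposal B on 25.

Proposal E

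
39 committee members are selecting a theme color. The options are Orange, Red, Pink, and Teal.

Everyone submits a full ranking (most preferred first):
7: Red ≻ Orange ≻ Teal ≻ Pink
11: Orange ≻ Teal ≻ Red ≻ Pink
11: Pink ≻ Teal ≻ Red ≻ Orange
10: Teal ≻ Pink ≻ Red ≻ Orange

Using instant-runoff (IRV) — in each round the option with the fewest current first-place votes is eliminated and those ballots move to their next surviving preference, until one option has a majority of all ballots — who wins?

Pink

Round 1: Orange 11, Red 7, Pink 11, Teal 10. Red eliminated.
Round 2: Orange 18, Pink 11, Teal 10. Teal eliminated.
Round 3: Orange 18, Pink 21. Pink has a majority (≥20).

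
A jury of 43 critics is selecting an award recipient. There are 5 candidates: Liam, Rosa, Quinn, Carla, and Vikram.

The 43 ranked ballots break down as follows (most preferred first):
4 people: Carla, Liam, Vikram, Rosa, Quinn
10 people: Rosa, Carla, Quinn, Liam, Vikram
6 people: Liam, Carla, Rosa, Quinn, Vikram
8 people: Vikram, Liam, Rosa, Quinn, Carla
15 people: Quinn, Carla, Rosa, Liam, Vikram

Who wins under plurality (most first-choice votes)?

Quinn

First-place votes: Liam 6, Rosa 10, Quinn 15, Carla 4, Vikram 8.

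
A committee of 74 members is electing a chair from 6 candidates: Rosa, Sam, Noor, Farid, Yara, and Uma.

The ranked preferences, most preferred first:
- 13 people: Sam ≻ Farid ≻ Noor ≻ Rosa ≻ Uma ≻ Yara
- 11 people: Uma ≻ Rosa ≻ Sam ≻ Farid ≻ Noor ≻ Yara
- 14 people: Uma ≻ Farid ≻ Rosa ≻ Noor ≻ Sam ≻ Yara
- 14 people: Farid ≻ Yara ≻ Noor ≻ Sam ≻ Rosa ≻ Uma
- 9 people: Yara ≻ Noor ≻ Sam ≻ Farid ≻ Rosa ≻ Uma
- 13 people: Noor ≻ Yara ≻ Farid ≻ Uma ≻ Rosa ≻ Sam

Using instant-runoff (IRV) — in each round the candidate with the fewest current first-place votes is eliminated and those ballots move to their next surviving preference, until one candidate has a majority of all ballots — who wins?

Round 1: Rosa 0, Sam 13, Noor 13, Farid 14, Yara 9, Uma 25. Rosa eliminated.
Round 2: Sam 13, Noor 13, Farid 14, Yara 9, Uma 25. Yara eliminated.
Round 3: Sam 13, Noor 22, Farid 14, Uma 25. Sam eliminated.
Round 4: Noor 22, Farid 27, Uma 25. Noor eliminated.
Round 5: Farid 49, Uma 25. Farid has a majority (≥38).

Farid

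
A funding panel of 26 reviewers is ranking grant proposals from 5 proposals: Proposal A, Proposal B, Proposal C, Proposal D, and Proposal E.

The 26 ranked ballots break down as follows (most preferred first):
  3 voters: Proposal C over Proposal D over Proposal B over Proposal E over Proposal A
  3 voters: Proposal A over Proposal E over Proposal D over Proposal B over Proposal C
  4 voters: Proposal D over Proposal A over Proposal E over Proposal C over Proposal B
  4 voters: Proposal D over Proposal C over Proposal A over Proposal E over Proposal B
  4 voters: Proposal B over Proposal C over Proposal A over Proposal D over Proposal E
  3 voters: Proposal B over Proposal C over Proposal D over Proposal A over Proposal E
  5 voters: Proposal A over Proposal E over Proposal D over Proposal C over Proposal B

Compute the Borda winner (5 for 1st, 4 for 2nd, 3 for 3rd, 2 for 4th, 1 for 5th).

Proposal A: 3×1 + 3×5 + 4×4 + 4×3 + 4×3 + 3×2 + 5×5 = 89
Proposal B: 3×3 + 3×2 + 4×1 + 4×1 + 4×5 + 3×5 + 5×1 = 63
Proposal C: 3×5 + 3×1 + 4×2 + 4×4 + 4×4 + 3×4 + 5×2 = 80
Proposal D: 3×4 + 3×3 + 4×5 + 4×5 + 4×2 + 3×3 + 5×3 = 93
Proposal E: 3×2 + 3×4 + 4×3 + 4×2 + 4×1 + 3×1 + 5×4 = 65

Proposal D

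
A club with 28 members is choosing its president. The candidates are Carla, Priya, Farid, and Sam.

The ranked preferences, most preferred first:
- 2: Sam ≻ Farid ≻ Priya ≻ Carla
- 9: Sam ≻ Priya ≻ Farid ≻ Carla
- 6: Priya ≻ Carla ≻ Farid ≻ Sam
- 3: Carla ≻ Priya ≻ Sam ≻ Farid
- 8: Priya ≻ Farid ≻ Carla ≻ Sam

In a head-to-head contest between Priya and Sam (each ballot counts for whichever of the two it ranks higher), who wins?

Priya is ranked above Sam on 17 ballots; Sam above Priya on 11.

Priya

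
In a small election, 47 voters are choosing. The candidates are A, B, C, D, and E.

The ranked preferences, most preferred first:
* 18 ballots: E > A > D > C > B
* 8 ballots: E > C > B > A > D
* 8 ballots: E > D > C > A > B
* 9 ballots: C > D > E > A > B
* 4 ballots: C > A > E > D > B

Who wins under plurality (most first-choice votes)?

E

First-place votes: A 0, B 0, C 13, D 0, E 34.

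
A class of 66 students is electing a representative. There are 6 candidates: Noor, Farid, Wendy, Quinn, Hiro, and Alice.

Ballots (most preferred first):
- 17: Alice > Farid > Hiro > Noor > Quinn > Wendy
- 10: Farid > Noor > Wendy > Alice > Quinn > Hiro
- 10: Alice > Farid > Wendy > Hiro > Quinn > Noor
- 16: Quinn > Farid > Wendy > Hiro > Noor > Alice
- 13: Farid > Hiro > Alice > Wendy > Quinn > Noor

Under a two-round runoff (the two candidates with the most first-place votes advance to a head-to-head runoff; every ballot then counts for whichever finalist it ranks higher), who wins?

Round 1 first-place votes: Noor 0, Farid 23, Wendy 0, Quinn 16, Hiro 0, Alice 27. Alice and Farid advance.
Runoff: Alice is ranked above Farid on 27 ballots, Farid above Alice on 39.

Farid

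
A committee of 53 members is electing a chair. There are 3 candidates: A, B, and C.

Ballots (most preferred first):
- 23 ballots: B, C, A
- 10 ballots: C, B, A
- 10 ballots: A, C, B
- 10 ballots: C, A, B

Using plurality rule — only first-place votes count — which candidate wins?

B

First-place votes: A 10, B 23, C 20.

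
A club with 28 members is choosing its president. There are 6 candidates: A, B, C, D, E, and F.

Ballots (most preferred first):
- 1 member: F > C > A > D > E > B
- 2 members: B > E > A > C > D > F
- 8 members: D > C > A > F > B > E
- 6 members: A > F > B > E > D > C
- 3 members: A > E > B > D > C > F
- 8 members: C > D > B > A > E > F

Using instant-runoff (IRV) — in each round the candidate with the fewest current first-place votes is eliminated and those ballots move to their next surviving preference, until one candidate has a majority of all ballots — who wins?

C

Round 1: A 9, B 2, C 8, D 8, E 0, F 1. E eliminated.
Round 2: A 9, B 2, C 8, D 8, F 1. F eliminated.
Round 3: A 9, B 2, C 9, D 8. B eliminated.
Round 4: A 11, C 9, D 8. D eliminated.
Round 5: A 11, C 17. C has a majority (≥15).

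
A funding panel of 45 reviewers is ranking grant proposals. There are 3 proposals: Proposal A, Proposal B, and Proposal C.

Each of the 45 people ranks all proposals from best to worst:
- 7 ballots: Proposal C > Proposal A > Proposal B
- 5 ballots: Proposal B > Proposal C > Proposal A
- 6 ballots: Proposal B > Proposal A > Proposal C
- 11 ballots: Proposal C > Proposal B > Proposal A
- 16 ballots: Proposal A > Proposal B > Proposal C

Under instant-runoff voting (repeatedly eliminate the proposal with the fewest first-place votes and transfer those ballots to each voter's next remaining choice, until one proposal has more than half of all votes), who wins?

Round 1: Proposal A 16, Proposal B 11, Proposal C 18. Proposal B eliminated.
Round 2: Proposal A 22, Proposal C 23. Proposal C has a majority (≥23).

Proposal C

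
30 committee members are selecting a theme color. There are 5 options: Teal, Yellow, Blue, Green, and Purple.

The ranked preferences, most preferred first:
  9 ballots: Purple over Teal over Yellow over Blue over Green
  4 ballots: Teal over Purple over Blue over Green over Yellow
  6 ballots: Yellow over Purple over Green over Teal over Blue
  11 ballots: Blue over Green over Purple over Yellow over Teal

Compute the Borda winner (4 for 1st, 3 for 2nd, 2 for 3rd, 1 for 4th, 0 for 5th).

Purple

Teal: 9×3 + 4×4 + 6×1 + 11×0 = 49
Yellow: 9×2 + 4×0 + 6×4 + 11×1 = 53
Blue: 9×1 + 4×2 + 6×0 + 11×4 = 61
Green: 9×0 + 4×1 + 6×2 + 11×3 = 49
Purple: 9×4 + 4×3 + 6×3 + 11×2 = 88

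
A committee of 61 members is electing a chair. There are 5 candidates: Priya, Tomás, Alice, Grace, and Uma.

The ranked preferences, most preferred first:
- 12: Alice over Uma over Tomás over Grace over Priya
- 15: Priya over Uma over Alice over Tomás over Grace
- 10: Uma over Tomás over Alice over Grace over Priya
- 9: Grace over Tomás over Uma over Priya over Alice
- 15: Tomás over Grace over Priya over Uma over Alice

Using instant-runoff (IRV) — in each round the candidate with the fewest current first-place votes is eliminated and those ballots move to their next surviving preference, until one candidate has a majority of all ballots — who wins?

Round 1: Priya 15, Tomás 15, Alice 12, Grace 9, Uma 10. Grace eliminated.
Round 2: Priya 15, Tomás 24, Alice 12, Uma 10. Uma eliminated.
Round 3: Priya 15, Tomás 34, Alice 12. Tomás has a majority (≥31).

Tomás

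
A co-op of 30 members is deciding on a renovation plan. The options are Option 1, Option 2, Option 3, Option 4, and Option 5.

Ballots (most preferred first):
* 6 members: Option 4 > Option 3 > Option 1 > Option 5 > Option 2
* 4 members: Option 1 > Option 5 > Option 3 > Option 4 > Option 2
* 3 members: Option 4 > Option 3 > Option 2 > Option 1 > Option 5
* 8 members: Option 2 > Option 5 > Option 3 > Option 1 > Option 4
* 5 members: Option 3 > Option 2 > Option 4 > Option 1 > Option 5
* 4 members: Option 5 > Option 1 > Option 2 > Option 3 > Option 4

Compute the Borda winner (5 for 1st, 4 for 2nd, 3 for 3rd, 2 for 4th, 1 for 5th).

Option 1: 6×3 + 4×5 + 3×2 + 8×2 + 5×2 + 4×4 = 86
Option 2: 6×1 + 4×1 + 3×3 + 8×5 + 5×4 + 4×3 = 91
Option 3: 6×4 + 4×3 + 3×4 + 8×3 + 5×5 + 4×2 = 105
Option 4: 6×5 + 4×2 + 3×5 + 8×1 + 5×3 + 4×1 = 80
Option 5: 6×2 + 4×4 + 3×1 + 8×4 + 5×1 + 4×5 = 88

Option 3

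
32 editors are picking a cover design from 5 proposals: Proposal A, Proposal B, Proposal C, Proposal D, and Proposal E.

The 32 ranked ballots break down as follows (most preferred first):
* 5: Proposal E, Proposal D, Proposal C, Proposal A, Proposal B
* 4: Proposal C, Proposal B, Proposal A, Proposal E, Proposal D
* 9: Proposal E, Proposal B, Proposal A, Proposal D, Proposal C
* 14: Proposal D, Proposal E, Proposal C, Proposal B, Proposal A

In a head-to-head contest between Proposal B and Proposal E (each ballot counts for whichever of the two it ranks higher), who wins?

Proposal B is ranked above Proposal E on 4 ballots; Proposal E above Proposal B on 28.

Proposal E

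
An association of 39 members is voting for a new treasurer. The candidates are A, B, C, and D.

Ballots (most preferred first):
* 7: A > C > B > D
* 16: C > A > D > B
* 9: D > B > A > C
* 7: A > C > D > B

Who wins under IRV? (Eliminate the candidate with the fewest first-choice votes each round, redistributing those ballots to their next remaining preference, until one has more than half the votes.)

Round 1: A 14, B 0, C 16, D 9. B eliminated.
Round 2: A 14, C 16, D 9. D eliminated.
Round 3: A 23, C 16. A has a majority (≥20).

A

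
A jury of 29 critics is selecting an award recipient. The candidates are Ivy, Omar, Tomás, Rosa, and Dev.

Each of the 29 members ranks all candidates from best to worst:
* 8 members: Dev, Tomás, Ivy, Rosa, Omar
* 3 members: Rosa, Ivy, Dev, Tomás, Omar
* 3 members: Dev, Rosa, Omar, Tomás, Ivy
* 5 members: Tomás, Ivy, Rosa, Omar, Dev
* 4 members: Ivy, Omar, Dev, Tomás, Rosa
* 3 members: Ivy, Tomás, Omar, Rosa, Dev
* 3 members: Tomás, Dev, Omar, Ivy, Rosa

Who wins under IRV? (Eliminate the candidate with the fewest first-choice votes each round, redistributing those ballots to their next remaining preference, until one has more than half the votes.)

Ivy

Round 1: Ivy 7, Omar 0, Tomás 8, Rosa 3, Dev 11. Omar eliminated.
Round 2: Ivy 7, Tomás 8, Rosa 3, Dev 11. Rosa eliminated.
Round 3: Ivy 10, Tomás 8, Dev 11. Tomás eliminated.
Round 4: Ivy 15, Dev 14. Ivy has a majority (≥15).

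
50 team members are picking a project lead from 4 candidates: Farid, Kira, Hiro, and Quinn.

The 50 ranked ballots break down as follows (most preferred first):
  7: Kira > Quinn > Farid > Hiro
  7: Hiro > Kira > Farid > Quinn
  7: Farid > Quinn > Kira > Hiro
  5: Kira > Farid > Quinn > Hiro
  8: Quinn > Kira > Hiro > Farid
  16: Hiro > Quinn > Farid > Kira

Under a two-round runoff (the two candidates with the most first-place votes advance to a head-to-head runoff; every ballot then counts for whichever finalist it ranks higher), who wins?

Kira

Round 1 first-place votes: Farid 7, Kira 12, Hiro 23, Quinn 8. Hiro and Kira advance.
Runoff: Hiro is ranked above Kira on 23 ballots, Kira above Hiro on 27.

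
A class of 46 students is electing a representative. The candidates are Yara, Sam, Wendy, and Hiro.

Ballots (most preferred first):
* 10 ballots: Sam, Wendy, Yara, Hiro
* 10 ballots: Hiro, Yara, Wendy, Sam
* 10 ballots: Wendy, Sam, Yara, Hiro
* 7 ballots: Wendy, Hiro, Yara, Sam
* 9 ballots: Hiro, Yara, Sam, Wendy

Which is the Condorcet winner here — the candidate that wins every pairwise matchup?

Wendy vs Yara: 27–19
Wendy vs Sam: 27–19
Wendy vs Hiro: 27–19
Wendy beats every other candidate.

Wendy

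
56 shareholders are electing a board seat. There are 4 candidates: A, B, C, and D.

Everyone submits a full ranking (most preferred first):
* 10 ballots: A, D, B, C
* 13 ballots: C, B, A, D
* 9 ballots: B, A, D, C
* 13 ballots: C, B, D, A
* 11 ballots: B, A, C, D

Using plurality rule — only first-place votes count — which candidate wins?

First-place votes: A 10, B 20, C 26, D 0.

C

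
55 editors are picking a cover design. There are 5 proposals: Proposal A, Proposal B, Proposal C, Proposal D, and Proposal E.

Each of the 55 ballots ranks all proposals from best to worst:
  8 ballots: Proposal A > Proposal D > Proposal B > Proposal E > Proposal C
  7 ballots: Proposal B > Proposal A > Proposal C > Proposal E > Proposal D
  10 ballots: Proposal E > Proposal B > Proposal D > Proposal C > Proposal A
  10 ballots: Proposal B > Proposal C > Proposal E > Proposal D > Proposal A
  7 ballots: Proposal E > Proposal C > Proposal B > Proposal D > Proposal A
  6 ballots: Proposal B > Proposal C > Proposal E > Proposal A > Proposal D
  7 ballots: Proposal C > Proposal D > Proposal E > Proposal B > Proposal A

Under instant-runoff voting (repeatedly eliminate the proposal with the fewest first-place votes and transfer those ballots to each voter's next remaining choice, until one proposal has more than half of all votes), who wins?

Round 1: Proposal A 8, Proposal B 23, Proposal C 7, Proposal D 0, Proposal E 17. Proposal D eliminated.
Round 2: Proposal A 8, Proposal B 23, Proposal C 7, Proposal E 17. Proposal C eliminated.
Round 3: Proposal A 8, Proposal B 23, Proposal E 24. Proposal A eliminated.
Round 4: Proposal B 31, Proposal E 24. Proposal B has a majority (≥28).

Proposal B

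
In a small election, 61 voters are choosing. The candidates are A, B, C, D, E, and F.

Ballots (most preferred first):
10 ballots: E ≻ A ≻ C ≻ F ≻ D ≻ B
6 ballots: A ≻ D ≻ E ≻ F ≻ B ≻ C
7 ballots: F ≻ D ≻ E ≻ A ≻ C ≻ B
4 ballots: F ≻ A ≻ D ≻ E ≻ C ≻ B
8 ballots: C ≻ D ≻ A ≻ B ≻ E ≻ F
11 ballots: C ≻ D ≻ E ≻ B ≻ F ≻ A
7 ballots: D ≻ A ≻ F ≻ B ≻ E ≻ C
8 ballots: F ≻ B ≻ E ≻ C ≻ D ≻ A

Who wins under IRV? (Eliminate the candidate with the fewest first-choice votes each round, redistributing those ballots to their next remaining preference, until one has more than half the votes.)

Round 1: A 6, B 0, C 19, D 7, E 10, F 19. B eliminated.
Round 2: A 6, C 19, D 7, E 10, F 19. A eliminated.
Round 3: C 19, D 13, E 10, F 19. E eliminated.
Round 4: C 29, D 13, F 19. D eliminated.
Round 5: C 29, F 32. F has a majority (≥31).

F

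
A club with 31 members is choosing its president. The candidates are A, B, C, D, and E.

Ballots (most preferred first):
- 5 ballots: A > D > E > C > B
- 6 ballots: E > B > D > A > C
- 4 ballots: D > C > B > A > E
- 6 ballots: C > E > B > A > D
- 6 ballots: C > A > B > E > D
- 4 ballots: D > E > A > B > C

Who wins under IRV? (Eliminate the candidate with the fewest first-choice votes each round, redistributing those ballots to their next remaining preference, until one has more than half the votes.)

D

Round 1: A 5, B 0, C 12, D 8, E 6. B eliminated.
Round 2: A 5, C 12, D 8, E 6. A eliminated.
Round 3: C 12, D 13, E 6. E eliminated.
Round 4: C 12, D 19. D has a majority (≥16).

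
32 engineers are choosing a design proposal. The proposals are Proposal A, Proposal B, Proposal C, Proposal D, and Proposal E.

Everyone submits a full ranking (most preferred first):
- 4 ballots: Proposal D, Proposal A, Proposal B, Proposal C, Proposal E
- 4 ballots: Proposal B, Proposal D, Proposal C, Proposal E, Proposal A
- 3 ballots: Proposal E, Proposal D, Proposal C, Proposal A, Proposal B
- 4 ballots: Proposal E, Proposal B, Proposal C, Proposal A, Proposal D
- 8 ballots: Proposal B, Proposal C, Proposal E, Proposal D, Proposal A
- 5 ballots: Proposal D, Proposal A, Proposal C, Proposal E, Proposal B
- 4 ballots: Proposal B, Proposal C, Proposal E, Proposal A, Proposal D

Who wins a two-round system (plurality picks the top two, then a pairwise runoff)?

Round 1 first-place votes: Proposal A 0, Proposal B 16, Proposal C 0, Proposal D 9, Proposal E 7. Proposal B and Proposal D advance.
Runoff: Proposal B is ranked above Proposal D on 20 ballots, Proposal D above Proposal B on 12.

Proposal B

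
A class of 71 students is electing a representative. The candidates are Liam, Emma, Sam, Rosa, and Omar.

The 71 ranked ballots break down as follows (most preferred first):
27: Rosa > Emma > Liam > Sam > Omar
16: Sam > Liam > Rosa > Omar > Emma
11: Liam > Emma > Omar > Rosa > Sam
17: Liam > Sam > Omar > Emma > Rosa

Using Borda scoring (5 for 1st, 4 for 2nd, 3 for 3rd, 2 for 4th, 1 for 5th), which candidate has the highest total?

Liam

Liam: 27×3 + 16×4 + 11×5 + 17×5 = 285
Emma: 27×4 + 16×1 + 11×4 + 17×2 = 202
Sam: 27×2 + 16×5 + 11×1 + 17×4 = 213
Rosa: 27×5 + 16×3 + 11×2 + 17×1 = 222
Omar: 27×1 + 16×2 + 11×3 + 17×3 = 143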